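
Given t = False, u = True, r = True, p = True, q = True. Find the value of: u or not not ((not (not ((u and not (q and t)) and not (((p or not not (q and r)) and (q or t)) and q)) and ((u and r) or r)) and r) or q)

True

q and t = True and False = False
not (q and t) = not False = True
u and not (q and t) = True and True = True
q and r = True and True = True
not (q and r) = not True = False
not not (q and r) = not False = True
p or not not (q and r) = True or True = True
q or t = True or False = True
(p or not not (q and r)) and (q or t) = True and True = True
((p or not not (q and r)) and (q or t)) and q = True and True = True
not (((p or not not (q and r)) and (q or t)) and q) = not True = False
(u and not (q and t)) and not (((p or not not (q and r)) and (q or t)) and q) = True and False = False
not ((u and not (q and t)) and not (((p or not not (q and r)) and (q or t)) and q)) = not False = True
u and r = True and True = True
(u and r) or r = True or True = True
not ((u and not (q and t)) and not (((p or not not (q and r)) and (q or t)) and q)) and ((u and r) or r) = True and True = True
not (not ((u and not (q and t)) and not (((p or not not (q and r)) and (q or t)) and q)) and ((u and r) or r)) = not True = False
not (not ((u and not (q and t)) and not (((p or not not (q and r)) and (q or t)) and q)) and ((u and r) or r)) and r = False and True = False
(not (not ((u and not (q and t)) and not (((p or not not (q and r)) and (q or t)) and q)) and ((u and r) or r)) and r) or q = False or True = True
not ((not (not ((u and not (q and t)) and not (((p or not not (q and r)) and (q or t)) and q)) and ((u and r) or r)) and r) or q) = not True = False
not not ((not (not ((u and not (q and t)) and not (((p or not not (q and r)) and (q or t)) and q)) and ((u and r) or r)) and r) or q) = not False = True
u or not not ((not (not ((u and not (q and t)) and not (((p or not not (q and r)) and (q or t)) and q)) and ((u and r) or r)) and r) or q) = True or True = True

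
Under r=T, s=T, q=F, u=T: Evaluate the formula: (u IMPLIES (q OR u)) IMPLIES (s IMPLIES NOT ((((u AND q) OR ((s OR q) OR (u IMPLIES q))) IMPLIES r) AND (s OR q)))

q OR u = F OR T = T
u IMPLIES (q OR u) = T IMPLIES T = T
u AND q = T AND F = F
s OR q = T OR F = T
u IMPLIES q = T IMPLIES F = F
(s OR q) OR (u IMPLIES q) = T OR F = T
(u AND q) OR ((s OR q) OR (u IMPLIES q)) = F OR T = T
((u AND q) OR ((s OR q) OR (u IMPLIES q))) IMPLIES r = T IMPLIES T = T
s OR q = T OR F = T
(((u AND q) OR ((s OR q) OR (u IMPLIES q))) IMPLIES r) AND (s OR q) = T AND T = T
NOT ((((u AND q) OR ((s OR q) OR (u IMPLIES q))) IMPLIES r) AND (s OR q)) = NOT T = F
s IMPLIES NOT ((((u AND q) OR ((s OR q) OR (u IMPLIES q))) IMPLIES r) AND (s OR q)) = T IMPLIES F = F
(u IMPLIES (q OR u)) IMPLIES (s IMPLIES NOT ((((u AND q) OR ((s OR q) OR (u IMPLIES q))) IMPLIES r) AND (s OR q))) = T IMPLIES F = F

F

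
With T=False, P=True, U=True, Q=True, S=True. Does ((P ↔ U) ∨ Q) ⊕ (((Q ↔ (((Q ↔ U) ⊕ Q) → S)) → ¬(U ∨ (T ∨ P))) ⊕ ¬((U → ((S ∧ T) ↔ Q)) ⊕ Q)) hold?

True

P ↔ U = True ↔ True = True
(P ↔ U) ∨ Q = True ∨ True = True
Q ↔ U = True ↔ True = True
(Q ↔ U) ⊕ Q = True ⊕ True = False
((Q ↔ U) ⊕ Q) → S = False → True = True
Q ↔ (((Q ↔ U) ⊕ Q) → S) = True ↔ True = True
T ∨ P = False ∨ True = True
U ∨ (T ∨ P) = True ∨ True = True
¬(U ∨ (T ∨ P)) = ¬True = False
(Q ↔ (((Q ↔ U) ⊕ Q) → S)) → ¬(U ∨ (T ∨ P)) = True → False = False
S ∧ T = True ∧ False = False
(S ∧ T) ↔ Q = False ↔ True = False
U → ((S ∧ T) ↔ Q) = True → False = False
(U → ((S ∧ T) ↔ Q)) ⊕ Q = False ⊕ True = True
¬((U → ((S ∧ T) ↔ Q)) ⊕ Q) = ¬True = False
((Q ↔ (((Q ↔ U) ⊕ Q) → S)) → ¬(U ∨ (T ∨ P))) ⊕ ¬((U → ((S ∧ T) ↔ Q)) ⊕ Q) = False ⊕ False = False
((P ↔ U) ∨ Q) ⊕ (((Q ↔ (((Q ↔ U) ⊕ Q) → S)) → ¬(U ∨ (T ∨ P))) ⊕ ¬((U → ((S ∧ T) ↔ Q)) ⊕ Q)) = True ⊕ False = True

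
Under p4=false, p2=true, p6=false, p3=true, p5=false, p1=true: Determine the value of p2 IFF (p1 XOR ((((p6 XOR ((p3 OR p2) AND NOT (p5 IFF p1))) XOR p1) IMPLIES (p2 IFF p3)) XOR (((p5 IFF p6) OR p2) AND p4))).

p3 OR p2 = true OR true = true
p5 IFF p1 = false IFF true = false
NOT (p5 IFF p1) = NOT false = true
(p3 OR p2) AND NOT (p5 IFF p1) = true AND true = true
p6 XOR ((p3 OR p2) AND NOT (p5 IFF p1)) = false XOR true = true
(p6 XOR ((p3 OR p2) AND NOT (p5 IFF p1))) XOR p1 = true XOR true = false
p2 IFF p3 = true IFF true = true
((p6 XOR ((p3 OR p2) AND NOT (p5 IFF p1))) XOR p1) IMPLIES (p2 IFF p3) = false IMPLIES true = true
p5 IFF p6 = false IFF false = true
(p5 IFF p6) OR p2 = true OR true = true
((p5 IFF p6) OR p2) AND p4 = true AND false = false
(((p6 XOR ((p3 OR p2) AND NOT (p5 IFF p1))) XOR p1) IMPLIES (p2 IFF p3)) XOR (((p5 IFF p6) OR p2) AND p4) = true XOR false = true
p1 XOR ((((p6 XOR ((p3 OR p2) AND NOT (p5 IFF p1))) XOR p1) IMPLIES (p2 IFF p3)) XOR (((p5 IFF p6) OR p2) AND p4)) = true XOR true = false
p2 IFF (p1 XOR ((((p6 XOR ((p3 OR p2) AND NOT (p5 IFF p1))) XOR p1) IMPLIES (p2 IFF p3)) XOR (((p5 IFF p6) OR p2) AND p4))) = true IFF false = false

false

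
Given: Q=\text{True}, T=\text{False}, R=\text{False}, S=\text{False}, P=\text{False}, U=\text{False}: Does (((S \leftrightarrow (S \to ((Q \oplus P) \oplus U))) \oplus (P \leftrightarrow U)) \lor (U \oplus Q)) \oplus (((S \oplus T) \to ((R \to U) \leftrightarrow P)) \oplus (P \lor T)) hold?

Q \oplus P = \text{True} \oplus \text{False} = \text{True}
(Q \oplus P) \oplus U = \text{True} \oplus \text{False} = \text{True}
S \to ((Q \oplus P) \oplus U) = \text{False} \to \text{True} = \text{True}
S \leftrightarrow (S \to ((Q \oplus P) \oplus U)) = \text{False} \leftrightarrow \text{True} = \text{False}
P \leftrightarrow U = \text{False} \leftrightarrow \text{False} = \text{True}
(S \leftrightarrow (S \to ((Q \oplus P) \oplus U))) \oplus (P \leftrightarrow U) = \text{False} \oplus \text{True} = \text{True}
U \oplus Q = \text{False} \oplus \text{True} = \text{True}
((S \leftrightarrow (S \to ((Q \oplus P) \oplus U))) \oplus (P \leftrightarrow U)) \lor (U \oplus Q) = \text{True} \lor \text{True} = \text{True}
S \oplus T = \text{False} \oplus \text{False} = \text{False}
R \to U = \text{False} \to \text{False} = \text{True}
(R \to U) \leftrightarrow P = \text{True} \leftrightarrow \text{False} = \text{False}
(S \oplus T) \to ((R \to U) \leftrightarrow P) = \text{False} \to \text{False} = \text{True}
P \lor T = \text{False} \lor \text{False} = \text{False}
((S \oplus T) \to ((R \to U) \leftrightarrow P)) \oplus (P \lor T) = \text{True} \oplus \text{False} = \text{True}
(((S \leftrightarrow (S \to ((Q \oplus P) \oplus U))) \oplus (P \leftrightarrow U)) \lor (U \oplus Q)) \oplus (((S \oplus T) \to ((R \to U) \leftrightarrow P)) \oplus (P \lor T)) = \text{True} \oplus \text{True} = \text{False}

\text{False}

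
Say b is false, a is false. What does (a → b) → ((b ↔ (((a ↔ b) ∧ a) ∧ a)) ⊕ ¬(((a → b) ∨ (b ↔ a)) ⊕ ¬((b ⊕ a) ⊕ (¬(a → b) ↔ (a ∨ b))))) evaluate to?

True

Substituting b=False, a=False:
a → b = False → False = True
a ↔ b = False ↔ False = True
(a ↔ b) ∧ a = True ∧ False = False
((a ↔ b) ∧ a) ∧ a = False ∧ False = False
b ↔ (((a ↔ b) ∧ a) ∧ a) = False ↔ False = True
a → b = False → False = True
b ↔ a = False ↔ False = True
(a → b) ∨ (b ↔ a) = True ∨ True = True
b ⊕ a = False ⊕ False = False
a → b = False → False = True
¬(a → b) = ¬True = False
a ∨ b = False ∨ False = False
¬(a → b) ↔ (a ∨ b) = False ↔ False = True
(b ⊕ a) ⊕ (¬(a → b) ↔ (a ∨ b)) = False ⊕ True = True
¬((b ⊕ a) ⊕ (¬(a → b) ↔ (a ∨ b))) = ¬True = False
((a → b) ∨ (b ↔ a)) ⊕ ¬((b ⊕ a) ⊕ (¬(a → b) ↔ (a ∨ b))) = True ⊕ False = True
¬(((a → b) ∨ (b ↔ a)) ⊕ ¬((b ⊕ a) ⊕ (¬(a → b) ↔ (a ∨ b)))) = ¬True = False
(b ↔ (((a ↔ b) ∧ a) ∧ a)) ⊕ ¬(((a → b) ∨ (b ↔ a)) ⊕ ¬((b ⊕ a) ⊕ (¬(a → b) ↔ (a ∨ b)))) = True ⊕ False = True
(a → b) → ((b ↔ (((a ↔ b) ∧ a) ∧ a)) ⊕ ¬(((a → b) ∨ (b ↔ a)) ⊕ ¬((b ⊕ a) ⊕ (¬(a → b) ↔ (a ∨ b))))) = True → True = True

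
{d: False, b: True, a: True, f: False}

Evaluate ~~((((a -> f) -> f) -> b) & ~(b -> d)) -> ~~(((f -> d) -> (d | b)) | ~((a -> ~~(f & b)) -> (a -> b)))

True

a -> f = True -> False = False
(a -> f) -> f = False -> False = True
((a -> f) -> f) -> b = True -> True = True
b -> d = True -> False = False
~(b -> d) = ~False = True
(((a -> f) -> f) -> b) & ~(b -> d) = True & True = True
~((((a -> f) -> f) -> b) & ~(b -> d)) = ~True = False
~~((((a -> f) -> f) -> b) & ~(b -> d)) = ~False = True
f -> d = False -> False = True
d | b = False | True = True
(f -> d) -> (d | b) = True -> True = True
f & b = False & True = False
~(f & b) = ~False = True
~~(f & b) = ~True = False
a -> ~~(f & b) = True -> False = False
a -> b = True -> True = True
(a -> ~~(f & b)) -> (a -> b) = False -> True = True
~((a -> ~~(f & b)) -> (a -> b)) = ~True = False
((f -> d) -> (d | b)) | ~((a -> ~~(f & b)) -> (a -> b)) = True | False = True
~(((f -> d) -> (d | b)) | ~((a -> ~~(f & b)) -> (a -> b))) = ~True = False
~~(((f -> d) -> (d | b)) | ~((a -> ~~(f & b)) -> (a -> b))) = ~False = True
~~((((a -> f) -> f) -> b) & ~(b -> d)) -> ~~(((f -> d) -> (d | b)) | ~((a -> ~~(f & b)) -> (a -> b))) = True -> True = True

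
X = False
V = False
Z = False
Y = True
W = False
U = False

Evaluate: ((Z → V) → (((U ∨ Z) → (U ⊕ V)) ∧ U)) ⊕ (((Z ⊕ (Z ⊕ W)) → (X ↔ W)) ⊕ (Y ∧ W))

Z → V = False → False = True
U ∨ Z = False ∨ False = False
U ⊕ V = False ⊕ False = False
(U ∨ Z) → (U ⊕ V) = False → False = True
((U ∨ Z) → (U ⊕ V)) ∧ U = True ∧ False = False
(Z → V) → (((U ∨ Z) → (U ⊕ V)) ∧ U) = True → False = False
Z ⊕ W = False ⊕ False = False
Z ⊕ (Z ⊕ W) = False ⊕ False = False
X ↔ W = False ↔ False = True
(Z ⊕ (Z ⊕ W)) → (X ↔ W) = False → True = True
Y ∧ W = True ∧ False = False
((Z ⊕ (Z ⊕ W)) → (X ↔ W)) ⊕ (Y ∧ W) = True ⊕ False = True
((Z → V) → (((U ∨ Z) → (U ⊕ V)) ∧ U)) ⊕ (((Z ⊕ (Z ⊕ W)) → (X ↔ W)) ⊕ (Y ∧ W)) = False ⊕ True = True

True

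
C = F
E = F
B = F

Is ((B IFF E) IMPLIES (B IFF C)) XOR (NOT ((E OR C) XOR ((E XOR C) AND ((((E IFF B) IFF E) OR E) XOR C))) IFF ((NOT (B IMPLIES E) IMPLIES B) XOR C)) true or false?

Substituting C=F, E=F, B=F:
B IFF E = F IFF F = T
B IFF C = F IFF F = T
(B IFF E) IMPLIES (B IFF C) = T IMPLIES T = T
E OR C = F OR F = F
E XOR C = F XOR F = F
E IFF B = F IFF F = T
(E IFF B) IFF E = T IFF F = F
((E IFF B) IFF E) OR E = F OR F = F
(((E IFF B) IFF E) OR E) XOR C = F XOR F = F
(E XOR C) AND ((((E IFF B) IFF E) OR E) XOR C) = F AND F = F
(E OR C) XOR ((E XOR C) AND ((((E IFF B) IFF E) OR E) XOR C)) = F XOR F = F
NOT ((E OR C) XOR ((E XOR C) AND ((((E IFF B) IFF E) OR E) XOR C))) = NOT F = T
B IMPLIES E = F IMPLIES F = T
NOT (B IMPLIES E) = NOT T = F
NOT (B IMPLIES E) IMPLIES B = F IMPLIES F = T
(NOT (B IMPLIES E) IMPLIES B) XOR C = T XOR F = T
NOT ((E OR C) XOR ((E XOR C) AND ((((E IFF B) IFF E) OR E) XOR C))) IFF ((NOT (B IMPLIES E) IMPLIES B) XOR C) = T IFF T = T
((B IFF E) IMPLIES (B IFF C)) XOR (NOT ((E OR C) XOR ((E XOR C) AND ((((E IFF B) IFF E) OR E) XOR C))) IFF ((NOT (B IMPLIES E) IMPLIES B) XOR C)) = T XOR T = F

F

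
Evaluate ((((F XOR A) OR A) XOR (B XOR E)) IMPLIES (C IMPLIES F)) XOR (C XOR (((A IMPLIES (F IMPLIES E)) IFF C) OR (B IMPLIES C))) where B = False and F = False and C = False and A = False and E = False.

False

Substituting B=False, F=False, C=False, A=False, E=False:
F XOR A = False XOR False = False
(F XOR A) OR A = False OR False = False
B XOR E = False XOR False = False
((F XOR A) OR A) XOR (B XOR E) = False XOR False = False
C IMPLIES F = False IMPLIES False = True
(((F XOR A) OR A) XOR (B XOR E)) IMPLIES (C IMPLIES F) = False IMPLIES True = True
F IMPLIES E = False IMPLIES False = True
A IMPLIES (F IMPLIES E) = False IMPLIES True = True
(A IMPLIES (F IMPLIES E)) IFF C = True IFF False = False
B IMPLIES C = False IMPLIES False = True
((A IMPLIES (F IMPLIES E)) IFF C) OR (B IMPLIES C) = False OR True = True
C XOR (((A IMPLIES (F IMPLIES E)) IFF C) OR (B IMPLIES C)) = False XOR True = True
((((F XOR A) OR A) XOR (B XOR E)) IMPLIES (C IMPLIES F)) XOR (C XOR (((A IMPLIES (F IMPLIES E)) IFF C) OR (B IMPLIES C))) = True XOR True = False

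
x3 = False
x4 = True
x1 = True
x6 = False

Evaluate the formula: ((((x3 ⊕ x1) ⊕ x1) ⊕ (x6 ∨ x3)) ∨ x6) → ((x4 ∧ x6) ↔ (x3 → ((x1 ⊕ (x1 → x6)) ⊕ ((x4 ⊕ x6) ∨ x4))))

True

x3 ⊕ x1 = False ⊕ True = True
(x3 ⊕ x1) ⊕ x1 = True ⊕ True = False
x6 ∨ x3 = False ∨ False = False
((x3 ⊕ x1) ⊕ x1) ⊕ (x6 ∨ x3) = False ⊕ False = False
(((x3 ⊕ x1) ⊕ x1) ⊕ (x6 ∨ x3)) ∨ x6 = False ∨ False = False
x4 ∧ x6 = True ∧ False = False
x1 → x6 = True → False = False
x1 ⊕ (x1 → x6) = True ⊕ False = True
x4 ⊕ x6 = True ⊕ False = True
(x4 ⊕ x6) ∨ x4 = True ∨ True = True
(x1 ⊕ (x1 → x6)) ⊕ ((x4 ⊕ x6) ∨ x4) = True ⊕ True = False
x3 → ((x1 ⊕ (x1 → x6)) ⊕ ((x4 ⊕ x6) ∨ x4)) = False → False = True
(x4 ∧ x6) ↔ (x3 → ((x1 ⊕ (x1 → x6)) ⊕ ((x4 ⊕ x6) ∨ x4))) = False ↔ True = False
((((x3 ⊕ x1) ⊕ x1) ⊕ (x6 ∨ x3)) ∨ x6) → ((x4 ∧ x6) ↔ (x3 → ((x1 ⊕ (x1 → x6)) ⊕ ((x4 ⊕ x6) ∨ x4)))) = False → False = True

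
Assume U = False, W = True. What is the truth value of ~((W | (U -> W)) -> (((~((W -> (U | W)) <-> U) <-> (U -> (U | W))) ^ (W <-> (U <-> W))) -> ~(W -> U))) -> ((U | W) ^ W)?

Substituting U=False, W=True:
U -> W = False -> True = True
W | (U -> W) = True | True = True
U | W = False | True = True
W -> (U | W) = True -> True = True
(W -> (U | W)) <-> U = True <-> False = False
~((W -> (U | W)) <-> U) = ~False = True
U | W = False | True = True
U -> (U | W) = False -> True = True
~((W -> (U | W)) <-> U) <-> (U -> (U | W)) = True <-> True = True
U <-> W = False <-> True = False
W <-> (U <-> W) = True <-> False = False
(~((W -> (U | W)) <-> U) <-> (U -> (U | W))) ^ (W <-> (U <-> W)) = True ^ False = True
W -> U = True -> False = False
~(W -> U) = ~False = True
((~((W -> (U | W)) <-> U) <-> (U -> (U | W))) ^ (W <-> (U <-> W))) -> ~(W -> U) = True -> True = True
(W | (U -> W)) -> (((~((W -> (U | W)) <-> U) <-> (U -> (U | W))) ^ (W <-> (U <-> W))) -> ~(W -> U)) = True -> True = True
~((W | (U -> W)) -> (((~((W -> (U | W)) <-> U) <-> (U -> (U | W))) ^ (W <-> (U <-> W))) -> ~(W -> U))) = ~True = False
U | W = False | True = True
(U | W) ^ W = True ^ True = False
~((W | (U -> W)) -> (((~((W -> (U | W)) <-> U) <-> (U -> (U | W))) ^ (W <-> (U <-> W))) -> ~(W -> U))) -> ((U | W) ^ W) = False -> False = True

True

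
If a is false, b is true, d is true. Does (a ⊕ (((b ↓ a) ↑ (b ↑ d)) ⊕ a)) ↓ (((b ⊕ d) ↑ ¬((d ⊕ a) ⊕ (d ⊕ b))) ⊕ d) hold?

F

b ↓ a = T ↓ F = F
b ↑ d = T ↑ T = F
(b ↓ a) ↑ (b ↑ d) = F ↑ F = T
((b ↓ a) ↑ (b ↑ d)) ⊕ a = T ⊕ F = T
a ⊕ (((b ↓ a) ↑ (b ↑ d)) ⊕ a) = F ⊕ T = T
b ⊕ d = T ⊕ T = F
d ⊕ a = T ⊕ F = T
d ⊕ b = T ⊕ T = F
(d ⊕ a) ⊕ (d ⊕ b) = T ⊕ F = T
¬((d ⊕ a) ⊕ (d ⊕ b)) = ¬T = F
(b ⊕ d) ↑ ¬((d ⊕ a) ⊕ (d ⊕ b)) = F ↑ F = T
((b ⊕ d) ↑ ¬((d ⊕ a) ⊕ (d ⊕ b))) ⊕ d = T ⊕ T = F
(a ⊕ (((b ↓ a) ↑ (b ↑ d)) ⊕ a)) ↓ (((b ⊕ d) ↑ ¬((d ⊕ a) ⊕ (d ⊕ b))) ⊕ d) = T ↓ F = F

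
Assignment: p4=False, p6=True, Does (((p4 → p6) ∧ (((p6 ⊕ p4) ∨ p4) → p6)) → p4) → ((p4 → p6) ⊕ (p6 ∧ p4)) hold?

True

p4 → p6 = False → True = True
p6 ⊕ p4 = True ⊕ False = True
(p6 ⊕ p4) ∨ p4 = True ∨ False = True
((p6 ⊕ p4) ∨ p4) → p6 = True → True = True
(p4 → p6) ∧ (((p6 ⊕ p4) ∨ p4) → p6) = True ∧ True = True
((p4 → p6) ∧ (((p6 ⊕ p4) ∨ p4) → p6)) → p4 = True → False = False
p4 → p6 = False → True = True
p6 ∧ p4 = True ∧ False = False
(p4 → p6) ⊕ (p6 ∧ p4) = True ⊕ False = True
(((p4 → p6) ∧ (((p6 ⊕ p4) ∨ p4) → p6)) → p4) → ((p4 → p6) ⊕ (p6 ∧ p4)) = False → True = True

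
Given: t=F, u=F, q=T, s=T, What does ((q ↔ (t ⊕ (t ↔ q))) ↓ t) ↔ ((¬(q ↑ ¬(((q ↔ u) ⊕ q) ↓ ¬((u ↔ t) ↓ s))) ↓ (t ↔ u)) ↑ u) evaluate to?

T

t ↔ q = F ↔ T = F
t ⊕ (t ↔ q) = F ⊕ F = F
q ↔ (t ⊕ (t ↔ q)) = T ↔ F = F
(q ↔ (t ⊕ (t ↔ q))) ↓ t = F ↓ F = T
q ↔ u = T ↔ F = F
(q ↔ u) ⊕ q = F ⊕ T = T
u ↔ t = F ↔ F = T
(u ↔ t) ↓ s = T ↓ T = F
¬((u ↔ t) ↓ s) = ¬F = T
((q ↔ u) ⊕ q) ↓ ¬((u ↔ t) ↓ s) = T ↓ T = F
¬(((q ↔ u) ⊕ q) ↓ ¬((u ↔ t) ↓ s)) = ¬F = T
q ↑ ¬(((q ↔ u) ⊕ q) ↓ ¬((u ↔ t) ↓ s)) = T ↑ T = F
¬(q ↑ ¬(((q ↔ u) ⊕ q) ↓ ¬((u ↔ t) ↓ s))) = ¬F = T
t ↔ u = F ↔ F = T
¬(q ↑ ¬(((q ↔ u) ⊕ q) ↓ ¬((u ↔ t) ↓ s))) ↓ (t ↔ u) = T ↓ T = F
(¬(q ↑ ¬(((q ↔ u) ⊕ q) ↓ ¬((u ↔ t) ↓ s))) ↓ (t ↔ u)) ↑ u = F ↑ F = T
((q ↔ (t ⊕ (t ↔ q))) ↓ t) ↔ ((¬(q ↑ ¬(((q ↔ u) ⊕ q) ↓ ¬((u ↔ t) ↓ s))) ↓ (t ↔ u)) ↑ u) = T ↔ T = T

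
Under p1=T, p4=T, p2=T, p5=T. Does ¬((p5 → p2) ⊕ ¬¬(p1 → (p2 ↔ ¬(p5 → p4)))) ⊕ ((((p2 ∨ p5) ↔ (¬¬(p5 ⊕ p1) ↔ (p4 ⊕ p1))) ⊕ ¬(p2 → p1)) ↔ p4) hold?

p5 → p2 = T → T = T
p5 → p4 = T → T = T
¬(p5 → p4) = ¬T = F
p2 ↔ ¬(p5 → p4) = T ↔ F = F
p1 → (p2 ↔ ¬(p5 → p4)) = T → F = F
¬(p1 → (p2 ↔ ¬(p5 → p4))) = ¬F = T
¬¬(p1 → (p2 ↔ ¬(p5 → p4))) = ¬T = F
(p5 → p2) ⊕ ¬¬(p1 → (p2 ↔ ¬(p5 → p4))) = T ⊕ F = T
¬((p5 → p2) ⊕ ¬¬(p1 → (p2 ↔ ¬(p5 → p4)))) = ¬T = F
p2 ∨ p5 = T ∨ T = T
p5 ⊕ p1 = T ⊕ T = F
¬(p5 ⊕ p1) = ¬F = T
¬¬(p5 ⊕ p1) = ¬T = F
p4 ⊕ p1 = T ⊕ T = F
¬¬(p5 ⊕ p1) ↔ (p4 ⊕ p1) = F ↔ F = T
(p2 ∨ p5) ↔ (¬¬(p5 ⊕ p1) ↔ (p4 ⊕ p1)) = T ↔ T = T
p2 → p1 = T → T = T
¬(p2 → p1) = ¬T = F
((p2 ∨ p5) ↔ (¬¬(p5 ⊕ p1) ↔ (p4 ⊕ p1))) ⊕ ¬(p2 → p1) = T ⊕ F = T
(((p2 ∨ p5) ↔ (¬¬(p5 ⊕ p1) ↔ (p4 ⊕ p1))) ⊕ ¬(p2 → p1)) ↔ p4 = T ↔ T = T
¬((p5 → p2) ⊕ ¬¬(p1 → (p2 ↔ ¬(p5 → p4)))) ⊕ ((((p2 ∨ p5) ↔ (¬¬(p5 ⊕ p1) ↔ (p4 ⊕ p1))) ⊕ ¬(p2 → p1)) ↔ p4) = F ⊕ T = T

T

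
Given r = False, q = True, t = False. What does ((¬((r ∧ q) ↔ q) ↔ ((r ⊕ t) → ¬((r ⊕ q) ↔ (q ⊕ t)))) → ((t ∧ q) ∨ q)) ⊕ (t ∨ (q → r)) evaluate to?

r ∧ q = False ∧ True = False
(r ∧ q) ↔ q = False ↔ True = False
¬((r ∧ q) ↔ q) = ¬False = True
r ⊕ t = False ⊕ False = False
r ⊕ q = False ⊕ True = True
q ⊕ t = True ⊕ False = True
(r ⊕ q) ↔ (q ⊕ t) = True ↔ True = True
¬((r ⊕ q) ↔ (q ⊕ t)) = ¬True = False
(r ⊕ t) → ¬((r ⊕ q) ↔ (q ⊕ t)) = False → False = True
¬((r ∧ q) ↔ q) ↔ ((r ⊕ t) → ¬((r ⊕ q) ↔ (q ⊕ t))) = True ↔ True = True
t ∧ q = False ∧ True = False
(t ∧ q) ∨ q = False ∨ True = True
(¬((r ∧ q) ↔ q) ↔ ((r ⊕ t) → ¬((r ⊕ q) ↔ (q ⊕ t)))) → ((t ∧ q) ∨ q) = True → True = True
q → r = True → False = False
t ∨ (q → r) = False ∨ False = False
((¬((r ∧ q) ↔ q) ↔ ((r ⊕ t) → ¬((r ⊕ q) ↔ (q ⊕ t)))) → ((t ∧ q) ∨ q)) ⊕ (t ∨ (q → r)) = True ⊕ False = True

True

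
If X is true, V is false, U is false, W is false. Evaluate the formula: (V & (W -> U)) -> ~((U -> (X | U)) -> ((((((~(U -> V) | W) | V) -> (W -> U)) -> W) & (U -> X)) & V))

W -> U = 0 -> 0 = 1
V & (W -> U) = 0 & 1 = 0
X | U = 1 | 0 = 1
U -> (X | U) = 0 -> 1 = 1
U -> V = 0 -> 0 = 1
~(U -> V) = ~1 = 0
~(U -> V) | W = 0 | 0 = 0
(~(U -> V) | W) | V = 0 | 0 = 0
W -> U = 0 -> 0 = 1
((~(U -> V) | W) | V) -> (W -> U) = 0 -> 1 = 1
(((~(U -> V) | W) | V) -> (W -> U)) -> W = 1 -> 0 = 0
U -> X = 0 -> 1 = 1
((((~(U -> V) | W) | V) -> (W -> U)) -> W) & (U -> X) = 0 & 1 = 0
(((((~(U -> V) | W) | V) -> (W -> U)) -> W) & (U -> X)) & V = 0 & 0 = 0
(U -> (X | U)) -> ((((((~(U -> V) | W) | V) -> (W -> U)) -> W) & (U -> X)) & V) = 1 -> 0 = 0
~((U -> (X | U)) -> ((((((~(U -> V) | W) | V) -> (W -> U)) -> W) & (U -> X)) & V)) = ~0 = 1
(V & (W -> U)) -> ~((U -> (X | U)) -> ((((((~(U -> V) | W) | V) -> (W -> U)) -> W) & (U -> X)) & V)) = 0 -> 1 = 1

1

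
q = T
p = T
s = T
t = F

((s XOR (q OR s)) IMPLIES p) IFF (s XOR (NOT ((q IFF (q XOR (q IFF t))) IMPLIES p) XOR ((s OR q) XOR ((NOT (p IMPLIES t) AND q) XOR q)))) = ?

q OR s = T OR T = T
s XOR (q OR s) = T XOR T = F
(s XOR (q OR s)) IMPLIES p = F IMPLIES T = T
q IFF t = T IFF F = F
q XOR (q IFF t) = T XOR F = T
q IFF (q XOR (q IFF t)) = T IFF T = T
(q IFF (q XOR (q IFF t))) IMPLIES p = T IMPLIES T = T
NOT ((q IFF (q XOR (q IFF t))) IMPLIES p) = NOT T = F
s OR q = T OR T = T
p IMPLIES t = T IMPLIES F = F
NOT (p IMPLIES t) = NOT F = T
NOT (p IMPLIES t) AND q = T AND T = T
(NOT (p IMPLIES t) AND q) XOR q = T XOR T = F
(s OR q) XOR ((NOT (p IMPLIES t) AND q) XOR q) = T XOR F = T
NOT ((q IFF (q XOR (q IFF t))) IMPLIES p) XOR ((s OR q) XOR ((NOT (p IMPLIES t) AND q) XOR q)) = F XOR T = T
s XOR (NOT ((q IFF (q XOR (q IFF t))) IMPLIES p) XOR ((s OR q) XOR ((NOT (p IMPLIES t) AND q) XOR q))) = T XOR T = F
((s XOR (q OR s)) IMPLIES p) IFF (s XOR (NOT ((q IFF (q XOR (q IFF t))) IMPLIES p) XOR ((s OR q) XOR ((NOT (p IMPLIES t) AND q) XOR q)))) = T IFF F = F

F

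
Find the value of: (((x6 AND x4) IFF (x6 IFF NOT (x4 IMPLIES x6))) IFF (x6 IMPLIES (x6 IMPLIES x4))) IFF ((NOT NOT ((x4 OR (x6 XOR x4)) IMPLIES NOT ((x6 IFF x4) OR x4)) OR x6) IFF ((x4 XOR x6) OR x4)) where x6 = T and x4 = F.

x6 AND x4 = T AND F = F
x4 IMPLIES x6 = F IMPLIES T = T
NOT (x4 IMPLIES x6) = NOT T = F
x6 IFF NOT (x4 IMPLIES x6) = T IFF F = F
(x6 AND x4) IFF (x6 IFF NOT (x4 IMPLIES x6)) = F IFF F = T
x6 IMPLIES x4 = T IMPLIES F = F
x6 IMPLIES (x6 IMPLIES x4) = T IMPLIES F = F
((x6 AND x4) IFF (x6 IFF NOT (x4 IMPLIES x6))) IFF (x6 IMPLIES (x6 IMPLIES x4)) = T IFF F = F
x6 XOR x4 = T XOR F = T
x4 OR (x6 XOR x4) = F OR T = T
x6 IFF x4 = T IFF F = F
(x6 IFF x4) OR x4 = F OR F = F
NOT ((x6 IFF x4) OR x4) = NOT F = T
(x4 OR (x6 XOR x4)) IMPLIES NOT ((x6 IFF x4) OR x4) = T IMPLIES T = T
NOT ((x4 OR (x6 XOR x4)) IMPLIES NOT ((x6 IFF x4) OR x4)) = NOT T = F
NOT NOT ((x4 OR (x6 XOR x4)) IMPLIES NOT ((x6 IFF x4) OR x4)) = NOT F = T
NOT NOT ((x4 OR (x6 XOR x4)) IMPLIES NOT ((x6 IFF x4) OR x4)) OR x6 = T OR T = T
x4 XOR x6 = F XOR T = T
(x4 XOR x6) OR x4 = T OR F = T
(NOT NOT ((x4 OR (x6 XOR x4)) IMPLIES NOT ((x6 IFF x4) OR x4)) OR x6) IFF ((x4 XOR x6) OR x4) = T IFF T = T
(((x6 AND x4) IFF (x6 IFF NOT (x4 IMPLIES x6))) IFF (x6 IMPLIES (x6 IMPLIES x4))) IFF ((NOT NOT ((x4 OR (x6 XOR x4)) IMPLIES NOT ((x6 IFF x4) OR x4)) OR x6) IFF ((x4 XOR x6) OR x4)) = F IFF T = F

F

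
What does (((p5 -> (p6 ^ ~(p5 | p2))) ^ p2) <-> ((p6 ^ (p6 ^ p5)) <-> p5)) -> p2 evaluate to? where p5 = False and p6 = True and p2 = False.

p5 | p2 = False | False = False
~(p5 | p2) = ~False = True
p6 ^ ~(p5 | p2) = True ^ True = False
p5 -> (p6 ^ ~(p5 | p2)) = False -> False = True
(p5 -> (p6 ^ ~(p5 | p2))) ^ p2 = True ^ False = True
p6 ^ p5 = True ^ False = True
p6 ^ (p6 ^ p5) = True ^ True = False
(p6 ^ (p6 ^ p5)) <-> p5 = False <-> False = True
((p5 -> (p6 ^ ~(p5 | p2))) ^ p2) <-> ((p6 ^ (p6 ^ p5)) <-> p5) = True <-> True = True
(((p5 -> (p6 ^ ~(p5 | p2))) ^ p2) <-> ((p6 ^ (p6 ^ p5)) <-> p5)) -> p2 = True -> False = False

False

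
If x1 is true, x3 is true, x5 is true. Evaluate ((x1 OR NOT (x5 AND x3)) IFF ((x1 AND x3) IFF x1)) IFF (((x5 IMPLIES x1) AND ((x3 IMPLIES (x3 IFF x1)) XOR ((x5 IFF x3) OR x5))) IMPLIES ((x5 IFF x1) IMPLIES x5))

Substituting x1=T, x3=T, x5=T:
x5 AND x3 = T AND T = T
NOT (x5 AND x3) = NOT T = F
x1 OR NOT (x5 AND x3) = T OR F = T
x1 AND x3 = T AND T = T
(x1 AND x3) IFF x1 = T IFF T = T
(x1 OR NOT (x5 AND x3)) IFF ((x1 AND x3) IFF x1) = T IFF T = T
x5 IMPLIES x1 = T IMPLIES T = T
x3 IFF x1 = T IFF T = T
x3 IMPLIES (x3 IFF x1) = T IMPLIES T = T
x5 IFF x3 = T IFF T = T
(x5 IFF x3) OR x5 = T OR T = T
(x3 IMPLIES (x3 IFF x1)) XOR ((x5 IFF x3) OR x5) = T XOR T = F
(x5 IMPLIES x1) AND ((x3 IMPLIES (x3 IFF x1)) XOR ((x5 IFF x3) OR x5)) = T AND F = F
x5 IFF x1 = T IFF T = T
(x5 IFF x1) IMPLIES x5 = T IMPLIES T = T
((x5 IMPLIES x1) AND ((x3 IMPLIES (x3 IFF x1)) XOR ((x5 IFF x3) OR x5))) IMPLIES ((x5 IFF x1) IMPLIES x5) = F IMPLIES T = T
((x1 OR NOT (x5 AND x3)) IFF ((x1 AND x3) IFF x1)) IFF (((x5 IMPLIES x1) AND ((x3 IMPLIES (x3 IFF x1)) XOR ((x5 IFF x3) OR x5))) IMPLIES ((x5 IFF x1) IMPLIES x5)) = T IFF T = T

T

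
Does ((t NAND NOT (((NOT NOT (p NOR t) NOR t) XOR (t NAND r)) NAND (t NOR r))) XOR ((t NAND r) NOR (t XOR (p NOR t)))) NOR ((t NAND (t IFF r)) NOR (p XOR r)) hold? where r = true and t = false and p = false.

p NOR t = false NOR false = true
NOT (p NOR t) = NOT true = false
NOT NOT (p NOR t) = NOT false = true
NOT NOT (p NOR t) NOR t = true NOR false = false
t NAND r = false NAND true = true
(NOT NOT (p NOR t) NOR t) XOR (t NAND r) = false XOR true = true
t NOR r = false NOR true = false
((NOT NOT (p NOR t) NOR t) XOR (t NAND r)) NAND (t NOR r) = true NAND false = true
NOT (((NOT NOT (p NOR t) NOR t) XOR (t NAND r)) NAND (t NOR r)) = NOT true = false
t NAND NOT (((NOT NOT (p NOR t) NOR t) XOR (t NAND r)) NAND (t NOR r)) = false NAND false = true
t NAND r = false NAND true = true
p NOR t = false NOR false = true
t XOR (p NOR t) = false XOR true = true
(t NAND r) NOR (t XOR (p NOR t)) = true NOR true = false
(t NAND NOT (((NOT NOT (p NOR t) NOR t) XOR (t NAND r)) NAND (t NOR r))) XOR ((t NAND r) NOR (t XOR (p NOR t))) = true XOR false = true
t IFF r = false IFF true = false
t NAND (t IFF r) = false NAND false = true
p XOR r = false XOR true = true
(t NAND (t IFF r)) NOR (p XOR r) = true NOR true = false
((t NAND NOT (((NOT NOT (p NOR t) NOR t) XOR (t NAND r)) NAND (t NOR r))) XOR ((t NAND r) NOR (t XOR (p NOR t)))) NOR ((t NAND (t IFF r)) NOR (p XOR r)) = true NOR false = false

false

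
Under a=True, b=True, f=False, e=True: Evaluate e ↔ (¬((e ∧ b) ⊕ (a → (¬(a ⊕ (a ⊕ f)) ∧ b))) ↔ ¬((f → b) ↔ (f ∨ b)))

Substituting a=True, b=True, f=False, e=True:
e ∧ b = True ∧ True = True
a ⊕ f = True ⊕ False = True
a ⊕ (a ⊕ f) = True ⊕ True = False
¬(a ⊕ (a ⊕ f)) = ¬False = True
¬(a ⊕ (a ⊕ f)) ∧ b = True ∧ True = True
a → (¬(a ⊕ (a ⊕ f)) ∧ b) = True → True = True
(e ∧ b) ⊕ (a → (¬(a ⊕ (a ⊕ f)) ∧ b)) = True ⊕ True = False
¬((e ∧ b) ⊕ (a → (¬(a ⊕ (a ⊕ f)) ∧ b))) = ¬False = True
f → b = False → True = True
f ∨ b = False ∨ True = True
(f → b) ↔ (f ∨ b) = True ↔ True = True
¬((f → b) ↔ (f ∨ b)) = ¬True = False
¬((e ∧ b) ⊕ (a → (¬(a ⊕ (a ⊕ f)) ∧ b))) ↔ ¬((f → b) ↔ (f ∨ b)) = True ↔ False = False
e ↔ (¬((e ∧ b) ⊕ (a → (¬(a ⊕ (a ⊕ f)) ∧ b))) ↔ ¬((f → b) ↔ (f ∨ b))) = True ↔ False = False

False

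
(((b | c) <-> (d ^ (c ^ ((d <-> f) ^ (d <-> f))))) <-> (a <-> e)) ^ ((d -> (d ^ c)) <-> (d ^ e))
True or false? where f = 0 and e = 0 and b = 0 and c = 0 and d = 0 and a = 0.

Substituting f=0, e=0, b=0, c=0, d=0, a=0:
b | c = 0 | 0 = 0
d <-> f = 0 <-> 0 = 1
d <-> f = 0 <-> 0 = 1
(d <-> f) ^ (d <-> f) = 1 ^ 1 = 0
c ^ ((d <-> f) ^ (d <-> f)) = 0 ^ 0 = 0
d ^ (c ^ ((d <-> f) ^ (d <-> f))) = 0 ^ 0 = 0
(b | c) <-> (d ^ (c ^ ((d <-> f) ^ (d <-> f)))) = 0 <-> 0 = 1
a <-> e = 0 <-> 0 = 1
((b | c) <-> (d ^ (c ^ ((d <-> f) ^ (d <-> f))))) <-> (a <-> e) = 1 <-> 1 = 1
d ^ c = 0 ^ 0 = 0
d -> (d ^ c) = 0 -> 0 = 1
d ^ e = 0 ^ 0 = 0
(d -> (d ^ c)) <-> (d ^ e) = 1 <-> 0 = 0
(((b | c) <-> (d ^ (c ^ ((d <-> f) ^ (d <-> f))))) <-> (a <-> e)) ^ ((d -> (d ^ c)) <-> (d ^ e)) = 1 ^ 0 = 1

1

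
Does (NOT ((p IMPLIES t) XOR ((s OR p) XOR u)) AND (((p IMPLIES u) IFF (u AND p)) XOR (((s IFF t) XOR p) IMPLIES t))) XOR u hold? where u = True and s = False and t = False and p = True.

True

Substituting u=True, s=False, t=False, p=True:
p IMPLIES t = True IMPLIES False = False
s OR p = False OR True = True
(s OR p) XOR u = True XOR True = False
(p IMPLIES t) XOR ((s OR p) XOR u) = False XOR False = False
NOT ((p IMPLIES t) XOR ((s OR p) XOR u)) = NOT False = True
p IMPLIES u = True IMPLIES True = True
u AND p = True AND True = True
(p IMPLIES u) IFF (u AND p) = True IFF True = True
s IFF t = False IFF False = True
(s IFF t) XOR p = True XOR True = False
((s IFF t) XOR p) IMPLIES t = False IMPLIES False = True
((p IMPLIES u) IFF (u AND p)) XOR (((s IFF t) XOR p) IMPLIES t) = True XOR True = False
NOT ((p IMPLIES t) XOR ((s OR p) XOR u)) AND (((p IMPLIES u) IFF (u AND p)) XOR (((s IFF t) XOR p) IMPLIES t)) = True AND False = False
(NOT ((p IMPLIES t) XOR ((s OR p) XOR u)) AND (((p IMPLIES u) IFF (u AND p)) XOR (((s IFF t) XOR p) IMPLIES t))) XOR u = False XOR True = True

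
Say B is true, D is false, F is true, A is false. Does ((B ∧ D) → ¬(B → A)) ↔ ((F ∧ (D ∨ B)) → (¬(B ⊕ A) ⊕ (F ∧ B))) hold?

Substituting B=True, D=False, F=True, A=False:
B ∧ D = True ∧ False = False
B → A = True → False = False
¬(B → A) = ¬False = True
(B ∧ D) → ¬(B → A) = False → True = True
D ∨ B = False ∨ True = True
F ∧ (D ∨ B) = True ∧ True = True
B ⊕ A = True ⊕ False = True
¬(B ⊕ A) = ¬True = False
F ∧ B = True ∧ True = True
¬(B ⊕ A) ⊕ (F ∧ B) = False ⊕ True = True
(F ∧ (D ∨ B)) → (¬(B ⊕ A) ⊕ (F ∧ B)) = True → True = True
((B ∧ D) → ¬(B → A)) ↔ ((F ∧ (D ∨ B)) → (¬(B ⊕ A) ⊕ (F ∧ B))) = True ↔ True = True

True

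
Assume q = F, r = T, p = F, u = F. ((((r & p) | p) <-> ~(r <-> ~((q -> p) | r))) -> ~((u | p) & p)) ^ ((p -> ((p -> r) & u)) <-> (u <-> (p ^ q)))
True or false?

F

r & p = T & F = F
(r & p) | p = F | F = F
q -> p = F -> F = T
(q -> p) | r = T | T = T
~((q -> p) | r) = ~T = F
r <-> ~((q -> p) | r) = T <-> F = F
~(r <-> ~((q -> p) | r)) = ~F = T
((r & p) | p) <-> ~(r <-> ~((q -> p) | r)) = F <-> T = F
u | p = F | F = F
(u | p) & p = F & F = F
~((u | p) & p) = ~F = T
(((r & p) | p) <-> ~(r <-> ~((q -> p) | r))) -> ~((u | p) & p) = F -> T = T
p -> r = F -> T = T
(p -> r) & u = T & F = F
p -> ((p -> r) & u) = F -> F = T
p ^ q = F ^ F = F
u <-> (p ^ q) = F <-> F = T
(p -> ((p -> r) & u)) <-> (u <-> (p ^ q)) = T <-> T = T
((((r & p) | p) <-> ~(r <-> ~((q -> p) | r))) -> ~((u | p) & p)) ^ ((p -> ((p -> r) & u)) <-> (u <-> (p ^ q))) = T ^ T = F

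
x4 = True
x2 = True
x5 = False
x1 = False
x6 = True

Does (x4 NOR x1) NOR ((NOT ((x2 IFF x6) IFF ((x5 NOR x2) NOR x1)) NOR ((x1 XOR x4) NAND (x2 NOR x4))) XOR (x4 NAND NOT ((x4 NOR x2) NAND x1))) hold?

False

x4 NOR x1 = True NOR False = False
x2 IFF x6 = True IFF True = True
x5 NOR x2 = False NOR True = False
(x5 NOR x2) NOR x1 = False NOR False = True
(x2 IFF x6) IFF ((x5 NOR x2) NOR x1) = True IFF True = True
NOT ((x2 IFF x6) IFF ((x5 NOR x2) NOR x1)) = NOT True = False
x1 XOR x4 = False XOR True = True
x2 NOR x4 = True NOR True = False
(x1 XOR x4) NAND (x2 NOR x4) = True NAND False = True
NOT ((x2 IFF x6) IFF ((x5 NOR x2) NOR x1)) NOR ((x1 XOR x4) NAND (x2 NOR x4)) = False NOR True = False
x4 NOR x2 = True NOR True = False
(x4 NOR x2) NAND x1 = False NAND False = True
NOT ((x4 NOR x2) NAND x1) = NOT True = False
x4 NAND NOT ((x4 NOR x2) NAND x1) = True NAND False = True
(NOT ((x2 IFF x6) IFF ((x5 NOR x2) NOR x1)) NOR ((x1 XOR x4) NAND (x2 NOR x4))) XOR (x4 NAND NOT ((x4 NOR x2) NAND x1)) = False XOR True = True
(x4 NOR x1) NOR ((NOT ((x2 IFF x6) IFF ((x5 NOR x2) NOR x1)) NOR ((x1 XOR x4) NAND (x2 NOR x4))) XOR (x4 NAND NOT ((x4 NOR x2) NAND x1))) = False NOR True = False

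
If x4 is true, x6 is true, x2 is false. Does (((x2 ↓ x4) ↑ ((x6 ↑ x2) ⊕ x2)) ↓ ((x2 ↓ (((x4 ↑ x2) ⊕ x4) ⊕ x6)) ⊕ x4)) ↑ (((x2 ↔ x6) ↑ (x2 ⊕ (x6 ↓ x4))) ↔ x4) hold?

True

x2 ↓ x4 = False ↓ True = False
x6 ↑ x2 = True ↑ False = True
(x6 ↑ x2) ⊕ x2 = True ⊕ False = True
(x2 ↓ x4) ↑ ((x6 ↑ x2) ⊕ x2) = False ↑ True = True
x4 ↑ x2 = True ↑ False = True
(x4 ↑ x2) ⊕ x4 = True ⊕ True = False
((x4 ↑ x2) ⊕ x4) ⊕ x6 = False ⊕ True = True
x2 ↓ (((x4 ↑ x2) ⊕ x4) ⊕ x6) = False ↓ True = False
(x2 ↓ (((x4 ↑ x2) ⊕ x4) ⊕ x6)) ⊕ x4 = False ⊕ True = True
((x2 ↓ x4) ↑ ((x6 ↑ x2) ⊕ x2)) ↓ ((x2 ↓ (((x4 ↑ x2) ⊕ x4) ⊕ x6)) ⊕ x4) = True ↓ True = False
x2 ↔ x6 = False ↔ True = False
x6 ↓ x4 = True ↓ True = False
x2 ⊕ (x6 ↓ x4) = False ⊕ False = False
(x2 ↔ x6) ↑ (x2 ⊕ (x6 ↓ x4)) = False ↑ False = True
((x2 ↔ x6) ↑ (x2 ⊕ (x6 ↓ x4))) ↔ x4 = True ↔ True = True
(((x2 ↓ x4) ↑ ((x6 ↑ x2) ⊕ x2)) ↓ ((x2 ↓ (((x4 ↑ x2) ⊕ x4) ⊕ x6)) ⊕ x4)) ↑ (((x2 ↔ x6) ↑ (x2 ⊕ (x6 ↓ x4))) ↔ x4) = False ↑ True = True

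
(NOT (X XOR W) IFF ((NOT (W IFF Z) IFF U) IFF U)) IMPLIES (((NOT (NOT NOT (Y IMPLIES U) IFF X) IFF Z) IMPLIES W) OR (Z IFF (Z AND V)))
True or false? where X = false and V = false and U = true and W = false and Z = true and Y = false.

false

Substituting X=false, V=false, U=true, W=false, Z=true, Y=false:
X XOR W = false XOR false = false
NOT (X XOR W) = NOT false = true
W IFF Z = false IFF true = false
NOT (W IFF Z) = NOT false = true
NOT (W IFF Z) IFF U = true IFF true = true
(NOT (W IFF Z) IFF U) IFF U = true IFF true = true
NOT (X XOR W) IFF ((NOT (W IFF Z) IFF U) IFF U) = true IFF true = true
Y IMPLIES U = false IMPLIES true = true
NOT (Y IMPLIES U) = NOT true = false
NOT NOT (Y IMPLIES U) = NOT false = true
NOT NOT (Y IMPLIES U) IFF X = true IFF false = false
NOT (NOT NOT (Y IMPLIES U) IFF X) = NOT false = true
NOT (NOT NOT (Y IMPLIES U) IFF X) IFF Z = true IFF true = true
(NOT (NOT NOT (Y IMPLIES U) IFF X) IFF Z) IMPLIES W = true IMPLIES false = false
Z AND V = true AND false = false
Z IFF (Z AND V) = true IFF false = false
((NOT (NOT NOT (Y IMPLIES U) IFF X) IFF Z) IMPLIES W) OR (Z IFF (Z AND V)) = false OR false = false
(NOT (X XOR W) IFF ((NOT (W IFF Z) IFF U) IFF U)) IMPLIES (((NOT (NOT NOT (Y IMPLIES U) IFF X) IFF Z) IMPLIES W) OR (Z IFF (Z AND V))) = true IMPLIES false = false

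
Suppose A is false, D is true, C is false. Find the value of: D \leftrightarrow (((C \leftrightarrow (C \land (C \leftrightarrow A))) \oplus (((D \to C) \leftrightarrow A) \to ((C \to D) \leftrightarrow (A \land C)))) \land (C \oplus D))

C \leftrightarrow A = F \leftrightarrow F = T
C \land (C \leftrightarrow A) = F \land T = F
C \leftrightarrow (C \land (C \leftrightarrow A)) = F \leftrightarrow F = T
D \to C = T \to F = F
(D \to C) \leftrightarrow A = F \leftrightarrow F = T
C \to D = F \to T = T
A \land C = F \land F = F
(C \to D) \leftrightarrow (A \land C) = T \leftrightarrow F = F
((D \to C) \leftrightarrow A) \to ((C \to D) \leftrightarrow (A \land C)) = T \to F = F
(C \leftrightarrow (C \land (C \leftrightarrow A))) \oplus (((D \to C) \leftrightarrow A) \to ((C \to D) \leftrightarrow (A \land C))) = T \oplus F = T
C \oplus D = F \oplus T = T
((C \leftrightarrow (C \land (C \leftrightarrow A))) \oplus (((D \to C) \leftrightarrow A) \to ((C \to D) \leftrightarrow (A \land C)))) \land (C \oplus D) = T \land T = T
D \leftrightarrow (((C \leftrightarrow (C \land (C \leftrightarrow A))) \oplus (((D \to C) \leftrightarrow A) \to ((C \to D) \leftrightarrow (A \land C)))) \land (C \oplus D)) = T \leftrightarrow T = T

T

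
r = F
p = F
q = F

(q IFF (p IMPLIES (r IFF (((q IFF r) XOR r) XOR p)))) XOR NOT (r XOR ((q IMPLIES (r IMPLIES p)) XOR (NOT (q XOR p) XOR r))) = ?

Substituting r=F, p=F, q=F:
q IFF r = F IFF F = T
(q IFF r) XOR r = T XOR F = T
((q IFF r) XOR r) XOR p = T XOR F = T
r IFF (((q IFF r) XOR r) XOR p) = F IFF T = F
p IMPLIES (r IFF (((q IFF r) XOR r) XOR p)) = F IMPLIES F = T
q IFF (p IMPLIES (r IFF (((q IFF r) XOR r) XOR p))) = F IFF T = F
r IMPLIES p = F IMPLIES F = T
q IMPLIES (r IMPLIES p) = F IMPLIES T = T
q XOR p = F XOR F = F
NOT (q XOR p) = NOT F = T
NOT (q XOR p) XOR r = T XOR F = T
(q IMPLIES (r IMPLIES p)) XOR (NOT (q XOR p) XOR r) = T XOR T = F
r XOR ((q IMPLIES (r IMPLIES p)) XOR (NOT (q XOR p) XOR r)) = F XOR F = F
NOT (r XOR ((q IMPLIES (r IMPLIES p)) XOR (NOT (q XOR p) XOR r))) = NOT F = T
(q IFF (p IMPLIES (r IFF (((q IFF r) XOR r) XOR p)))) XOR NOT (r XOR ((q IMPLIES (r IMPLIES p)) XOR (NOT (q XOR p) XOR r))) = F XOR T = T

T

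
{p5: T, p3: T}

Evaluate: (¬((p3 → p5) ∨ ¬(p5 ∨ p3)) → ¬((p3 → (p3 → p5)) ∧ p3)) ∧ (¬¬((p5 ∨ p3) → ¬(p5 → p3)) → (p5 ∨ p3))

p3 → p5 = T → T = T
p5 ∨ p3 = T ∨ T = T
¬(p5 ∨ p3) = ¬T = F
(p3 → p5) ∨ ¬(p5 ∨ p3) = T ∨ F = T
¬((p3 → p5) ∨ ¬(p5 ∨ p3)) = ¬T = F
p3 → p5 = T → T = T
p3 → (p3 → p5) = T → T = T
(p3 → (p3 → p5)) ∧ p3 = T ∧ T = T
¬((p3 → (p3 → p5)) ∧ p3) = ¬T = F
¬((p3 → p5) ∨ ¬(p5 ∨ p3)) → ¬((p3 → (p3 → p5)) ∧ p3) = F → F = T
p5 ∨ p3 = T ∨ T = T
p5 → p3 = T → T = T
¬(p5 → p3) = ¬T = F
(p5 ∨ p3) → ¬(p5 → p3) = T → F = F
¬((p5 ∨ p3) → ¬(p5 → p3)) = ¬F = T
¬¬((p5 ∨ p3) → ¬(p5 → p3)) = ¬T = F
p5 ∨ p3 = T ∨ T = T
¬¬((p5 ∨ p3) → ¬(p5 → p3)) → (p5 ∨ p3) = F → T = T
(¬((p3 → p5) ∨ ¬(p5 ∨ p3)) → ¬((p3 → (p3 → p5)) ∧ p3)) ∧ (¬¬((p5 ∨ p3) → ¬(p5 → p3)) → (p5 ∨ p3)) = T ∧ T = T

T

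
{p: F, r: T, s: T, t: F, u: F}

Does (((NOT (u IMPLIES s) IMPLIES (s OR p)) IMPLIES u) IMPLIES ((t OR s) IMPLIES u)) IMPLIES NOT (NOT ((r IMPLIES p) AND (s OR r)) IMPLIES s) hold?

F

u IMPLIES s = F IMPLIES T = T
NOT (u IMPLIES s) = NOT T = F
s OR p = T OR F = T
NOT (u IMPLIES s) IMPLIES (s OR p) = F IMPLIES T = T
(NOT (u IMPLIES s) IMPLIES (s OR p)) IMPLIES u = T IMPLIES F = F
t OR s = F OR T = T
(t OR s) IMPLIES u = T IMPLIES F = F
((NOT (u IMPLIES s) IMPLIES (s OR p)) IMPLIES u) IMPLIES ((t OR s) IMPLIES u) = F IMPLIES F = T
r IMPLIES p = T IMPLIES F = F
s OR r = T OR T = T
(r IMPLIES p) AND (s OR r) = F AND T = F
NOT ((r IMPLIES p) AND (s OR r)) = NOT F = T
NOT ((r IMPLIES p) AND (s OR r)) IMPLIES s = T IMPLIES T = T
NOT (NOT ((r IMPLIES p) AND (s OR r)) IMPLIES s) = NOT T = F
(((NOT (u IMPLIES s) IMPLIES (s OR p)) IMPLIES u) IMPLIES ((t OR s) IMPLIES u)) IMPLIES NOT (NOT ((r IMPLIES p) AND (s OR r)) IMPLIES s) = T IMPLIES F = F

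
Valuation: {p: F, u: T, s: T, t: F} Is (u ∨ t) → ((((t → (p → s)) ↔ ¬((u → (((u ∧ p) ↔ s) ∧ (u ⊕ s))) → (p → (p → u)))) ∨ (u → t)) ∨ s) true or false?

u ∨ t = T ∨ F = T
p → s = F → T = T
t → (p → s) = F → T = T
u ∧ p = T ∧ F = F
(u ∧ p) ↔ s = F ↔ T = F
u ⊕ s = T ⊕ T = F
((u ∧ p) ↔ s) ∧ (u ⊕ s) = F ∧ F = F
u → (((u ∧ p) ↔ s) ∧ (u ⊕ s)) = T → F = F
p → u = F → T = T
p → (p → u) = F → T = T
(u → (((u ∧ p) ↔ s) ∧ (u ⊕ s))) → (p → (p → u)) = F → T = T
¬((u → (((u ∧ p) ↔ s) ∧ (u ⊕ s))) → (p → (p → u))) = ¬T = F
(t → (p → s)) ↔ ¬((u → (((u ∧ p) ↔ s) ∧ (u ⊕ s))) → (p → (p → u))) = T ↔ F = F
u → t = T → F = F
((t → (p → s)) ↔ ¬((u → (((u ∧ p) ↔ s) ∧ (u ⊕ s))) → (p → (p → u)))) ∨ (u → t) = F ∨ F = F
(((t → (p → s)) ↔ ¬((u → (((u ∧ p) ↔ s) ∧ (u ⊕ s))) → (p → (p → u)))) ∨ (u → t)) ∨ s = F ∨ T = T
(u ∨ t) → ((((t → (p → s)) ↔ ¬((u → (((u ∧ p) ↔ s) ∧ (u ⊕ s))) → (p → (p → u)))) ∨ (u → t)) ∨ s) = T → T = T

T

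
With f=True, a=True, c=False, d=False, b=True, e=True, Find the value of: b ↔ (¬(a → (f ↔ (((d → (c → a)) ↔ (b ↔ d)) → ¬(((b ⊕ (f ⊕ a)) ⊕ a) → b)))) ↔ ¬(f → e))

True

Substituting f=True, a=True, c=False, d=False, b=True, e=True:
c → a = False → True = True
d → (c → a) = False → True = True
b ↔ d = True ↔ False = False
(d → (c → a)) ↔ (b ↔ d) = True ↔ False = False
f ⊕ a = True ⊕ True = False
b ⊕ (f ⊕ a) = True ⊕ False = True
(b ⊕ (f ⊕ a)) ⊕ a = True ⊕ True = False
((b ⊕ (f ⊕ a)) ⊕ a) → b = False → True = True
¬(((b ⊕ (f ⊕ a)) ⊕ a) → b) = ¬True = False
((d → (c → a)) ↔ (b ↔ d)) → ¬(((b ⊕ (f ⊕ a)) ⊕ a) → b) = False → False = True
f ↔ (((d → (c → a)) ↔ (b ↔ d)) → ¬(((b ⊕ (f ⊕ a)) ⊕ a) → b)) = True ↔ True = True
a → (f ↔ (((d → (c → a)) ↔ (b ↔ d)) → ¬(((b ⊕ (f ⊕ a)) ⊕ a) → b))) = True → True = True
¬(a → (f ↔ (((d → (c → a)) ↔ (b ↔ d)) → ¬(((b ⊕ (f ⊕ a)) ⊕ a) → b)))) = ¬True = False
f → e = True → True = True
¬(f → e) = ¬True = False
¬(a → (f ↔ (((d → (c → a)) ↔ (b ↔ d)) → ¬(((b ⊕ (f ⊕ a)) ⊕ a) → b)))) ↔ ¬(f → e) = False ↔ False = True
b ↔ (¬(a → (f ↔ (((d → (c → a)) ↔ (b ↔ d)) → ¬(((b ⊕ (f ⊕ a)) ⊕ a) → b)))) ↔ ¬(f → e)) = True ↔ True = True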